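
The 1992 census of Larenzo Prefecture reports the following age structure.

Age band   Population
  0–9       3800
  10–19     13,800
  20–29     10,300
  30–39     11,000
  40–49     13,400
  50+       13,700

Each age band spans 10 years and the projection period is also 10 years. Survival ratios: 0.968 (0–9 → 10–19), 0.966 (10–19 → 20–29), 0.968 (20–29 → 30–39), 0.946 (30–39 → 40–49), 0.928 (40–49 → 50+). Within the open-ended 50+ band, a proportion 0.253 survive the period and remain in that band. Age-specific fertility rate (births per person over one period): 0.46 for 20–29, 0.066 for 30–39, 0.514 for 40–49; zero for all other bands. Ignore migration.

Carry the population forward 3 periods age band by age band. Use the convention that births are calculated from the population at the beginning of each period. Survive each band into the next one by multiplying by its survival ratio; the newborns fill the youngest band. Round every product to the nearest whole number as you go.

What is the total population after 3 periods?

Numbering the bands 1..6 from youngest to oldest:
[period 1]
Births: 10300 * 0.46 = 4738 ; 11000 * 0.066 = 726 ; 13400 * 0.514 = 6888 → total 12352
Band 2: 3800 * 0.968 = 3678
Band 3: 13800 * 0.966 = 13331
Band 4: 10300 * 0.968 = 9970
Band 5: 11000 * 0.946 = 10406
Band 6: 13400 * 0.928 + 13700 * 0.253 = 12435 + 3466 = 15901
Population now: 0–9=12352, 10–19=3678, 20–29=13331, 30–39=9970, 40–49=10406, 50+=15901
[period 2]
Births: 13331 * 0.46 = 6132 ; 9970 * 0.066 = 658 ; 10406 * 0.514 = 5349 → total 12139
Band 2: 12352 * 0.968 = 11957
Band 3: 3678 * 0.966 = 3553
Band 4: 13331 * 0.968 = 12904
Band 5: 9970 * 0.946 = 9432
Band 6: 10406 * 0.928 + 15901 * 0.253 = 9657 + 4023 = 13680
Population now: 0–9=12139, 10–19=11957, 20–29=3553, 30–39=12904, 40–49=9432, 50+=13680
[period 3]
Births: 3553 * 0.46 = 1634 ; 12904 * 0.066 = 852 ; 9432 * 0.514 = 4848 → total 7334
Band 2: 12139 * 0.968 = 11751
Band 3: 11957 * 0.966 = 11550
Band 4: 3553 * 0.968 = 3439
Band 5: 12904 * 0.946 = 12207
Band 6: 9432 * 0.928 + 13680 * 0.253 = 8753 + 3461 = 12214
Population now: 0–9=7334, 10–19=11751, 20–29=11550, 30–39=3439, 40–49=12207, 50+=12214
Total after period 3: 7334 + 11751 + 11550 + 3439 + 12207 + 12214 = 58495

58495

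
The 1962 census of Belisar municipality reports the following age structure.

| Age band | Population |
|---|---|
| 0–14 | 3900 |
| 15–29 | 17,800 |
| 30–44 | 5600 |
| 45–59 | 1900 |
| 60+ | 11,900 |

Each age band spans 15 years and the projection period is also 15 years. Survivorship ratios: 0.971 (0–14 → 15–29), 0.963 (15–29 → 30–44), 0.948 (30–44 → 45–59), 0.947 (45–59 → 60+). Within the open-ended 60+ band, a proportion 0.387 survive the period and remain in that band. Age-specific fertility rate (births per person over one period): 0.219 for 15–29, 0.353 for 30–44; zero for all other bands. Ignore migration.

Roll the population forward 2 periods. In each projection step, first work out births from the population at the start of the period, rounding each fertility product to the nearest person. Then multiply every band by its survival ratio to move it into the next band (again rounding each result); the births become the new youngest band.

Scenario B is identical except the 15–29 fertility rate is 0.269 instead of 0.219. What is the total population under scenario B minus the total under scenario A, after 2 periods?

Call the bands 1 to 5, youngest first.
After projecting period 1:
Births: 17800 × 0.219 = 3898, 5600 × 0.353 = 1977 — total 5875
Band 2: 3900 × 0.971 = 3787
Band 3: 17800 × 0.963 = 17141
Band 4: 5600 × 0.948 = 5309
Band 5: 1900 × 0.947 + 11900 × 0.387 = 1799 + 4605 = 6404
Population now: 0–14=5875, 15–29=3787, 30–44=17141, 45–59=5309, 60+=6404
After projecting period 2:
Births: 3787 × 0.219 = 829, 17141 × 0.353 = 6051 — total 6880
Band 2: 5875 × 0.971 = 5705
Band 3: 3787 × 0.963 = 3647
Band 4: 17141 × 0.948 = 16250
Band 5: 5309 × 0.947 + 6404 × 0.387 = 5028 + 2478 = 7506
Population now: 0–14=6880, 15–29=5705, 30–44=3647, 45–59=16250, 60+=7506
Scenario A total after 2 periods: 39988
Scenario B projection —
After projecting period 1:
Births: 17800 × 0.269 = 4788, 5600 × 0.353 = 1977 — total 6765
Band 2: 3900 × 0.971 = 3787
Band 3: 17800 × 0.963 = 17141
Band 4: 5600 × 0.948 = 5309
Band 5: 1900 × 0.947 + 11900 × 0.387 = 1799 + 4605 = 6404
Population now: 0–14=6765, 15–29=3787, 30–44=17141, 45–59=5309, 60+=6404
After projecting period 2:
Births: 3787 × 0.269 = 1019, 17141 × 0.353 = 6051 — total 7070
Band 2: 6765 × 0.971 = 6569
Band 3: 3787 × 0.963 = 3647
Band 4: 17141 × 0.948 = 16250
Band 5: 5309 × 0.947 + 6404 × 0.387 = 5028 + 2478 = 7506
Population now: 0–14=7070, 15–29=6569, 30–44=3647, 45–59=16250, 60+=7506
Scenario B total after 2 periods: 41042
Difference B − A = 41042 − 39988 = 1054

1054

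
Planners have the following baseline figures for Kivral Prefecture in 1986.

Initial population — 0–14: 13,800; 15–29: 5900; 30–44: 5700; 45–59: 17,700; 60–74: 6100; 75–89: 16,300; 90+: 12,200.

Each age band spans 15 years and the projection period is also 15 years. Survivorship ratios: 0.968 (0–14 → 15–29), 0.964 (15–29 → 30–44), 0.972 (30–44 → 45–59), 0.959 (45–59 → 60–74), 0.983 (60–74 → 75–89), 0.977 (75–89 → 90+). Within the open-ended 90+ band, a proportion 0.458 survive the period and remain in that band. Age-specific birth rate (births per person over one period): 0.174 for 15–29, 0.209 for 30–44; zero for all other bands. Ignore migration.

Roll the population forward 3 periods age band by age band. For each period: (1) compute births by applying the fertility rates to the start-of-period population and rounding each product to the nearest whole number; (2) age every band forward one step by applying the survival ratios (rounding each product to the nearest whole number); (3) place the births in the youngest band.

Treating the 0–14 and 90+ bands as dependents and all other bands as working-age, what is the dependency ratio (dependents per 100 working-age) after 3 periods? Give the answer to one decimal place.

93.2

Period 1:
Births: 5900 × 0.174 = 1027  |  5700 × 0.209 = 1191 → total 2218
15–29: 13800 × 0.968 = 13358
30–44: 5900 × 0.964 = 5688
45–59: 5700 × 0.972 = 5540
60–74: 17700 × 0.959 = 16974
75–89: 6100 × 0.983 = 5996
90+: 16300 × 0.977 + 12200 × 0.458 = 15925 + 5588 = 21513
End of period: [2218, 13358, 5688, 5540, 16974, 5996, 21513]
Period 2:
Births: 13358 × 0.174 = 2324  |  5688 × 0.209 = 1189 → total 3513
15–29: 2218 × 0.968 = 2147
30–44: 13358 × 0.964 = 12877
45–59: 5688 × 0.972 = 5529
60–74: 5540 × 0.959 = 5313
75–89: 16974 × 0.983 = 16685
90+: 5996 × 0.977 + 21513 × 0.458 = 5858 + 9853 = 15711
End of period: [3513, 2147, 12877, 5529, 5313, 16685, 15711]
Period 3:
Births: 2147 × 0.174 = 374  |  12877 × 0.209 = 2691 → total 3065
15–29: 3513 × 0.968 = 3401
30–44: 2147 × 0.964 = 2070
45–59: 12877 × 0.972 = 12516
60–74: 5529 × 0.959 = 5302
75–89: 5313 × 0.983 = 5223
90+: 16685 × 0.977 + 15711 × 0.458 = 16301 + 7196 = 23497
End of period: [3065, 3401, 2070, 12516, 5302, 5223, 23497]
Dependents (band 0–14 + band 90+) = 3065 + 23497 = 26562; working-age = 28512; ratio = 26562/28512 × 100 = 93.2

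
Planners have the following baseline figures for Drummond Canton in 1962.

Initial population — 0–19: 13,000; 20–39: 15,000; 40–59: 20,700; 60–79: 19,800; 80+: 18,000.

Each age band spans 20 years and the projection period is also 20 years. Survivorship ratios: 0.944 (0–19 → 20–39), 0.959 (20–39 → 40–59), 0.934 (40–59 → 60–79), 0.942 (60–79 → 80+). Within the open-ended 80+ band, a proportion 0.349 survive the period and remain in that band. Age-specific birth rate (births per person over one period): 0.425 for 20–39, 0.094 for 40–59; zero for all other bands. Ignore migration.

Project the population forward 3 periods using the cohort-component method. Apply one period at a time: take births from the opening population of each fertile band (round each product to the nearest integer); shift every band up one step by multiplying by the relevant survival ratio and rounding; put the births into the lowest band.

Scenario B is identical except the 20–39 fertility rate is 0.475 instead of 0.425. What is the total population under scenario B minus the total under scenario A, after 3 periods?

(Bands numbered youngest = 1 to oldest = 5.)
— Period 1 —
Births: 15000 × 0.425 = 6375  |  20700 × 0.094 = 1946 → total 8321
Band 2: 13000 × 0.944 = 12272
Band 3: 15000 × 0.959 = 14385
Band 4: 20700 × 0.934 = 19334
Band 5: 19800 × 0.942 + 18000 × 0.349 = 18652 + 6282 = 24934
End of period: [8321, 12272, 14385, 19334, 24934]
— Period 2 —
Births: 12272 × 0.425 = 5216  |  14385 × 0.094 = 1352 → total 6568
Band 2: 8321 × 0.944 = 7855
Band 3: 12272 × 0.959 = 11769
Band 4: 14385 × 0.934 = 13436
Band 5: 19334 × 0.942 + 24934 × 0.349 = 18213 + 8702 = 26915
End of period: [6568, 7855, 11769, 13436, 26915]
— Period 3 —
Births: 7855 × 0.425 = 3338  |  11769 × 0.094 = 1106 → total 4444
Band 2: 6568 × 0.944 = 6200
Band 3: 7855 × 0.959 = 7533
Band 4: 11769 × 0.934 = 10992
Band 5: 13436 × 0.942 + 26915 × 0.349 = 12657 + 9393 = 22050
End of period: [4444, 6200, 7533, 10992, 22050]
Scenario A total after 3 periods: 51219
Scenario B projection —
— Period 1 —
Births: 15000 × 0.475 = 7125  |  20700 × 0.094 = 1946 → total 9071
Band 2: 13000 × 0.944 = 12272
Band 3: 15000 × 0.959 = 14385
Band 4: 20700 × 0.934 = 19334
Band 5: 19800 × 0.942 + 18000 × 0.349 = 18652 + 6282 = 24934
End of period: [9071, 12272, 14385, 19334, 24934]
— Period 2 —
Births: 12272 × 0.475 = 5829  |  14385 × 0.094 = 1352 → total 7181
Band 2: 9071 × 0.944 = 8563
Band 3: 12272 × 0.959 = 11769
Band 4: 14385 × 0.934 = 13436
Band 5: 19334 × 0.942 + 24934 × 0.349 = 18213 + 8702 = 26915
End of period: [7181, 8563, 11769, 13436, 26915]
— Period 3 —
Births: 8563 × 0.475 = 4067  |  11769 × 0.094 = 1106 → total 5173
Band 2: 7181 × 0.944 = 6779
Band 3: 8563 × 0.959 = 8212
Band 4: 11769 × 0.934 = 10992
Band 5: 13436 × 0.942 + 26915 × 0.349 = 12657 + 9393 = 22050
End of period: [5173, 6779, 8212, 10992, 22050]
Scenario B total after 3 periods: 53206
Difference B − A = 53206 − 51219 = 1987

1987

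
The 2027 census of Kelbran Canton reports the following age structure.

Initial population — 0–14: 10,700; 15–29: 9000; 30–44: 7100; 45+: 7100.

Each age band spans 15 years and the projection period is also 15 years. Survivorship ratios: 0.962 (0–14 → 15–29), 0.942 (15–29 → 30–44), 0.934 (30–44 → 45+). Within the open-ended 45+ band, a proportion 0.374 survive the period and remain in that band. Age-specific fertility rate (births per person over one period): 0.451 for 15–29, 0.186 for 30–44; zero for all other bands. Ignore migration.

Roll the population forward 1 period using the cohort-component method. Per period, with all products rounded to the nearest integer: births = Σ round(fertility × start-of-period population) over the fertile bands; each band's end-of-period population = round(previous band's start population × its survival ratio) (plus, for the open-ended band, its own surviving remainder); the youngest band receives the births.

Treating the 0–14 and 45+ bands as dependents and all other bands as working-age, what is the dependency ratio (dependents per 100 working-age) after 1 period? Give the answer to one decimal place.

78.1

Call the bands 1 to 4, youngest first.
[period 1]
Births: 9000 * 0.451 = 4059 ; 7100 * 0.186 = 1321 — total 5380
Band 2: 10700 * 0.962 = 10293
Band 3: 9000 * 0.942 = 8478
Band 4: 7100 * 0.934 + 7100 * 0.374 = 6631 + 2655 = 9286
Giving 5380 / 10293 / 8478 / 9286.
Dependents (band 0–14 + band 45+) = 5380 + 9286 = 14666; working-age = 18771; ratio = 14666/18771 × 100 = 78.1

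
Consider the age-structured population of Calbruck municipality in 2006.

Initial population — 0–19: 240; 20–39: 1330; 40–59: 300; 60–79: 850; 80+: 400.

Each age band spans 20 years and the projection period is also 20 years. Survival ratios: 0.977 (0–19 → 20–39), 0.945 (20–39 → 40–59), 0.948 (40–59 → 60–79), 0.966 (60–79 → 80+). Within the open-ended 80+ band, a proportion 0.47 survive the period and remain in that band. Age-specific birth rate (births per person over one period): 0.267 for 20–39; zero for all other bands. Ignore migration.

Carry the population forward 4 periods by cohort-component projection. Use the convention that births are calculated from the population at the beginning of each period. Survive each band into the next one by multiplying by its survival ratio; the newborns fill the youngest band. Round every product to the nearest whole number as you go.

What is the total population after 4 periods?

1385

[period 1]
Births: 1330 × 0.267 = 355
20–39: 240 × 0.977 = 234
40–59: 1330 × 0.945 = 1257
60–79: 300 × 0.948 = 284
80+: 850 × 0.966 + 400 × 0.47 = 821 + 188 = 1009
Giving 355 / 234 / 1257 / 284 / 1009.
[period 2]
Births: 234 × 0.267 = 62
20–39: 355 × 0.977 = 347
40–59: 234 × 0.945 = 221
60–79: 1257 × 0.948 = 1192
80+: 284 × 0.966 + 1009 × 0.47 = 274 + 474 = 748
Giving 62 / 347 / 221 / 1192 / 748.
[period 3]
Births: 347 × 0.267 = 93
20–39: 62 × 0.977 = 61
40–59: 347 × 0.945 = 328
60–79: 221 × 0.948 = 210
80+: 1192 × 0.966 + 748 × 0.47 = 1151 + 352 = 1503
Giving 93 / 61 / 328 / 210 / 1503.
[period 4]
Births: 61 × 0.267 = 16
20–39: 93 × 0.977 = 91
40–59: 61 × 0.945 = 58
60–79: 328 × 0.948 = 311
80+: 210 × 0.966 + 1503 × 0.47 = 203 + 706 = 909
Giving 16 / 91 / 58 / 311 / 909.
Total after period 4: 16 + 91 + 58 + 311 + 909 = 1385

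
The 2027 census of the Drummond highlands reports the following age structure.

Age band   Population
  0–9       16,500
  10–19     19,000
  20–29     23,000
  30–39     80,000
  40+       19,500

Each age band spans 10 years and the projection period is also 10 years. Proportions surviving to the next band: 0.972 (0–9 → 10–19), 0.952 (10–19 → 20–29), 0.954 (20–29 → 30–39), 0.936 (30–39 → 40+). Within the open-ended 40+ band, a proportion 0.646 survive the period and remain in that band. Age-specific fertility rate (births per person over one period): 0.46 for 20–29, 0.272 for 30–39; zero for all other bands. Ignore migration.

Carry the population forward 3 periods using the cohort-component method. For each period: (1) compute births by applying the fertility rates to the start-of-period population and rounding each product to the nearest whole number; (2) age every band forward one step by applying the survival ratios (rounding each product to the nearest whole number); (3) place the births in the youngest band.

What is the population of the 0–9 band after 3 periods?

Let band 1 be 0–9 through band 5 = 40+.
— Period 1 —
Births: 23000 × 0.46 = 10580  |  80000 × 0.272 = 21760 ⇒ total 32340
Band 2: 16500 × 0.972 = 16038
Band 3: 19000 × 0.952 = 18088
Band 4: 23000 × 0.954 = 21942
Band 5: 80000 × 0.936 + 19500 × 0.646 = 74880 + 12597 = 87477
Population now: 0–9=32340, 10–19=16038, 20–29=18088, 30–39=21942, 40+=87477
— Period 2 —
Births: 18088 × 0.46 = 8320  |  21942 × 0.272 = 5968 ⇒ total 14288
Band 2: 32340 × 0.972 = 31434
Band 3: 16038 × 0.952 = 15268
Band 4: 18088 × 0.954 = 17256
Band 5: 21942 × 0.936 + 87477 × 0.646 = 20538 + 56510 = 77048
Population now: 0–9=14288, 10–19=31434, 20–29=15268, 30–39=17256, 40+=77048
— Period 3 —
Births: 15268 × 0.46 = 7023  |  17256 × 0.272 = 4694 ⇒ total 11717
Band 2: 14288 × 0.972 = 13888
Band 3: 31434 × 0.952 = 29925
Band 4: 15268 × 0.954 = 14566
Band 5: 17256 × 0.936 + 77048 × 0.646 = 16152 + 49773 = 65925
Population now: 0–9=11717, 10–19=13888, 20–29=29925, 30–39=14566, 40+=65925

11717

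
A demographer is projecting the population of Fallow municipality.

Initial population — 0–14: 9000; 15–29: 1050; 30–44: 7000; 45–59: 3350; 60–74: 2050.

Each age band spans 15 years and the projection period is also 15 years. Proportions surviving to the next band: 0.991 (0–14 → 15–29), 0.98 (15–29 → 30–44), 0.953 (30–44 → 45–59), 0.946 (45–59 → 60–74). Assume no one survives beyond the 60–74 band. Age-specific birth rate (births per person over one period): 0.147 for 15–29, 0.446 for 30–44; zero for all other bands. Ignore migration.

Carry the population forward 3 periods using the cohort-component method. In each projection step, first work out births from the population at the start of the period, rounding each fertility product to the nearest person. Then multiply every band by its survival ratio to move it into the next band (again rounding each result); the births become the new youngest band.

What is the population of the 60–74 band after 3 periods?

Numbering the bands 1..5 from youngest to oldest:
After projecting period 1:
Births: 1050 × 0.147 = 154, 7000 × 0.446 = 3122 — total 3276
Band 2: 9000 × 0.991 = 8919
Band 3: 1050 × 0.98 = 1029
Band 4: 7000 × 0.953 = 6671
Band 5: 3350 × 0.946 = 3169
→ [3276, 8919, 1029, 6671, 3169]
After projecting period 2:
Births: 8919 × 0.147 = 1311, 1029 × 0.446 = 459 — total 1770
Band 2: 3276 × 0.991 = 3247
Band 3: 8919 × 0.98 = 8741
Band 4: 1029 × 0.953 = 981
Band 5: 6671 × 0.946 = 6311
→ [1770, 3247, 8741, 981, 6311]
After projecting period 3:
Births: 3247 × 0.147 = 477, 8741 × 0.446 = 3898 — total 4375
Band 2: 1770 × 0.991 = 1754
Band 3: 3247 × 0.98 = 3182
Band 4: 8741 × 0.953 = 8330
Band 5: 981 × 0.946 = 928
→ [4375, 1754, 3182, 8330, 928]

928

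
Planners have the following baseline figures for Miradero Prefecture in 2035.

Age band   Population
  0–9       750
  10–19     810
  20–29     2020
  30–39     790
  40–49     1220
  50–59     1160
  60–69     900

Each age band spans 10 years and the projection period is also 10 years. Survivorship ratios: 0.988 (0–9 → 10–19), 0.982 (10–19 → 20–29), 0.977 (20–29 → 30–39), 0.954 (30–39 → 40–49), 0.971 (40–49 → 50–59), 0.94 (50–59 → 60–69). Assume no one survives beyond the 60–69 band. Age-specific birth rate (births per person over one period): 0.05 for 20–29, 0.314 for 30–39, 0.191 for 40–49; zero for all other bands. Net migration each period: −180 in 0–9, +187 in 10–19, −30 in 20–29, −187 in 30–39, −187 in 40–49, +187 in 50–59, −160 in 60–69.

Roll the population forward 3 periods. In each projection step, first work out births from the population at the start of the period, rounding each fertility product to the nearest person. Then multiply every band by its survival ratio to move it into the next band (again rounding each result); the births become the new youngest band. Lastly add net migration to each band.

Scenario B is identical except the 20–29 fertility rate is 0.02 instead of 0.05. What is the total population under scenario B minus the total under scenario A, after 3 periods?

-107

Call the bands 1 to 7, youngest first.
— Period 1 —
Births: 2020 * 0.05 = 101 ; 790 * 0.314 = 248 ; 1220 * 0.191 = 233 → 582
Band 2: 750 * 0.988 = 741
Band 3: 810 * 0.982 = 795
Band 4: 2020 * 0.977 = 1974
Band 5: 790 * 0.954 = 754
Band 6: 1220 * 0.971 = 1185
Band 7: 1160 * 0.94 = 1090
Net migration: Band 1 − 180 → 402; Band 2 + 187 → 928; Band 3 − 30 → 765; Band 4 − 187 → 1787; Band 5 − 187 → 567; Band 6 + 187 → 1372; Band 7 − 160 → 930
→ [402, 928, 765, 1787, 567, 1372, 930]
— Period 2 —
Births: 765 * 0.05 = 38 ; 1787 * 0.314 = 561 ; 567 * 0.191 = 108 → 707
Band 2: 402 * 0.988 = 397
Band 3: 928 * 0.982 = 911
Band 4: 765 * 0.977 = 747
Band 5: 1787 * 0.954 = 1705
Band 6: 567 * 0.971 = 551
Band 7: 1372 * 0.94 = 1290
Net migration: Band 1 − 180 → 527; Band 2 + 187 → 584; Band 3 − 30 → 881; Band 4 − 187 → 560; Band 5 − 187 → 1518; Band 6 + 187 → 738; Band 7 − 160 → 1130
→ [527, 584, 881, 560, 1518, 738, 1130]
— Period 3 —
Births: 881 * 0.05 = 44 ; 560 * 0.314 = 176 ; 1518 * 0.191 = 290 → 510
Band 2: 527 * 0.988 = 521
Band 3: 584 * 0.982 = 573
Band 4: 881 * 0.977 = 861
Band 5: 560 * 0.954 = 534
Band 6: 1518 * 0.971 = 1474
Band 7: 738 * 0.94 = 694
Net migration: Band 1 − 180 → 330; Band 2 + 187 → 708; Band 3 − 30 → 543; Band 4 − 187 → 674; Band 5 − 187 → 347; Band 6 + 187 → 1661; Band 7 − 160 → 534
→ [330, 708, 543, 674, 347, 1661, 534]
Scenario A total after 3 periods: 4797
Scenario B projection —
— Period 1 —
Births: 2020 * 0.02 = 40 ; 790 * 0.314 = 248 ; 1220 * 0.191 = 233 → 521
Band 2: 750 * 0.988 = 741
Band 3: 810 * 0.982 = 795
Band 4: 2020 * 0.977 = 1974
Band 5: 790 * 0.954 = 754
Band 6: 1220 * 0.971 = 1185
Band 7: 1160 * 0.94 = 1090
Net migration: Band 1 − 180 → 341; Band 2 + 187 → 928; Band 3 − 30 → 765; Band 4 − 187 → 1787; Band 5 − 187 → 567; Band 6 + 187 → 1372; Band 7 − 160 → 930
→ [341, 928, 765, 1787, 567, 1372, 930]
— Period 2 —
Births: 765 * 0.02 = 15 ; 1787 * 0.314 = 561 ; 567 * 0.191 = 108 → 684
Band 2: 341 * 0.988 = 337
Band 3: 928 * 0.982 = 911
Band 4: 765 * 0.977 = 747
Band 5: 1787 * 0.954 = 1705
Band 6: 567 * 0.971 = 551
Band 7: 1372 * 0.94 = 1290
Net migration: Band 1 − 180 → 504; Band 2 + 187 → 524; Band 3 − 30 → 881; Band 4 − 187 → 560; Band 5 − 187 → 1518; Band 6 + 187 → 738; Band 7 − 160 → 1130
→ [504, 524, 881, 560, 1518, 738, 1130]
— Period 3 —
Births: 881 * 0.02 = 18 ; 560 * 0.314 = 176 ; 1518 * 0.191 = 290 → 484
Band 2: 504 * 0.988 = 498
Band 3: 524 * 0.982 = 515
Band 4: 881 * 0.977 = 861
Band 5: 560 * 0.954 = 534
Band 6: 1518 * 0.971 = 1474
Band 7: 738 * 0.94 = 694
Net migration: Band 1 − 180 → 304; Band 2 + 187 → 685; Band 3 − 30 → 485; Band 4 − 187 → 674; Band 5 − 187 → 347; Band 6 + 187 → 1661; Band 7 − 160 → 534
→ [304, 685, 485, 674, 347, 1661, 534]
Scenario B total after 3 periods: 4690
Difference B − A = 4690 − 4797 = -107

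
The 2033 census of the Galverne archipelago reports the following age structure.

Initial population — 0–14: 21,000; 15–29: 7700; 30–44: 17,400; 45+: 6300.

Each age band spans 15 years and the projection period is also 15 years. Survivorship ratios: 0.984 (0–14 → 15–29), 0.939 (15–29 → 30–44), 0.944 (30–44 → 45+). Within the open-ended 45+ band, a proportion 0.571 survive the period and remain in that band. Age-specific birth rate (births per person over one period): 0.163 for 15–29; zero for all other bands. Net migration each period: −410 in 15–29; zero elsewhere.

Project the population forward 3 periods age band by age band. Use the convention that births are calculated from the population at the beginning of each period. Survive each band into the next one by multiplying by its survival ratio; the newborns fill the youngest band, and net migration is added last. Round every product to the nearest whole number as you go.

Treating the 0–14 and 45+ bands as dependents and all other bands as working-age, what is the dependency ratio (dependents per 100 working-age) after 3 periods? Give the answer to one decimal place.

Let group 1 be 0–14 through group 4 = 45+.
— Period 1 —
Births: 7700 × 0.163 = 1255
Group 2: 21000 × 0.984 = 20664
Group 3: 7700 × 0.939 = 7230
Group 4: 17400 × 0.944 + 6300 × 0.571 = 16426 + 3597 = 20023
Net migration: Group 2 − 410 → 20254
End of period: [1255, 20254, 7230, 20023]
— Period 2 —
Births: 20254 × 0.163 = 3301
Group 2: 1255 × 0.984 = 1235
Group 3: 20254 × 0.939 = 19019
Group 4: 7230 × 0.944 + 20023 × 0.571 = 6825 + 11433 = 18258
Net migration: Group 2 − 410 → 825
End of period: [3301, 825, 19019, 18258]
— Period 3 —
Births: 825 × 0.163 = 134
Group 2: 3301 × 0.984 = 3248
Group 3: 825 × 0.939 = 775
Group 4: 19019 × 0.944 + 18258 × 0.571 = 17954 + 10425 = 28379
Net migration: Group 2 − 410 → 2838
End of period: [134, 2838, 775, 28379]
Dependents (band 0–14 + band 45+) = 134 + 28379 = 28513; working-age = 3613; ratio = 28513/3613 × 100 = 789.2

789.2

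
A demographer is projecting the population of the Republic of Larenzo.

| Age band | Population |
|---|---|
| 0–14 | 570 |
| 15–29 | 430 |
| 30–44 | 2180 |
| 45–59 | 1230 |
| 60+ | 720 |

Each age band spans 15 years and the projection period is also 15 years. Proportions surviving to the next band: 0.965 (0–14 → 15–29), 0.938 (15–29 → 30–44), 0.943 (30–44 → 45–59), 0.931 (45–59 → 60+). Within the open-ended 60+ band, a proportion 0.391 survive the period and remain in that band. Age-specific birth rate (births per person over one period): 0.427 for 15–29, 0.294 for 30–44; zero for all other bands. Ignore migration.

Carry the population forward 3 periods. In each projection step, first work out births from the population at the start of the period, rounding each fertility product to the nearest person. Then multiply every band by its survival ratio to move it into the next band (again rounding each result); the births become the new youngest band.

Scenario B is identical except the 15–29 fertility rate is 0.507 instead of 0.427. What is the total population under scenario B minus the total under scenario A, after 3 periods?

Numbering the groups 1..5 from youngest to oldest:
Period 1:
Births: 430 × 0.427 = 184 ; 2180 × 0.294 = 641 — total 825
Group 2: 570 × 0.965 = 550
Group 3: 430 × 0.938 = 403
Group 4: 2180 × 0.943 = 2056
Group 5: 1230 × 0.931 + 720 × 0.391 = 1145 + 282 = 1427
→ [825, 550, 403, 2056, 1427]
Period 2:
Births: 550 × 0.427 = 235 ; 403 × 0.294 = 118 — total 353
Group 2: 825 × 0.965 = 796
Group 3: 550 × 0.938 = 516
Group 4: 403 × 0.943 = 380
Group 5: 2056 × 0.931 + 1427 × 0.391 = 1914 + 558 = 2472
→ [353, 796, 516, 380, 2472]
Period 3:
Births: 796 × 0.427 = 340 ; 516 × 0.294 = 152 — total 492
Group 2: 353 × 0.965 = 341
Group 3: 796 × 0.938 = 747
Group 4: 516 × 0.943 = 487
Group 5: 380 × 0.931 + 2472 × 0.391 = 354 + 967 = 1321
→ [492, 341, 747, 487, 1321]
Scenario A total after 3 periods: 3388
Scenario B projection —
Period 1:
Births: 430 × 0.507 = 218 ; 2180 × 0.294 = 641 — total 859
Group 2: 570 × 0.965 = 550
Group 3: 430 × 0.938 = 403
Group 4: 2180 × 0.943 = 2056
Group 5: 1230 × 0.931 + 720 × 0.391 = 1145 + 282 = 1427
→ [859, 550, 403, 2056, 1427]
Period 2:
Births: 550 × 0.507 = 279 ; 403 × 0.294 = 118 — total 397
Group 2: 859 × 0.965 = 829
Group 3: 550 × 0.938 = 516
Group 4: 403 × 0.943 = 380
Group 5: 2056 × 0.931 + 1427 × 0.391 = 1914 + 558 = 2472
→ [397, 829, 516, 380, 2472]
Period 3:
Births: 829 × 0.507 = 420 ; 516 × 0.294 = 152 — total 572
Group 2: 397 × 0.965 = 383
Group 3: 829 × 0.938 = 778
Group 4: 516 × 0.943 = 487
Group 5: 380 × 0.931 + 2472 × 0.391 = 354 + 967 = 1321
→ [572, 383, 778, 487, 1321]
Scenario B total after 3 periods: 3541
Difference B − A = 3541 − 3388 = 153

153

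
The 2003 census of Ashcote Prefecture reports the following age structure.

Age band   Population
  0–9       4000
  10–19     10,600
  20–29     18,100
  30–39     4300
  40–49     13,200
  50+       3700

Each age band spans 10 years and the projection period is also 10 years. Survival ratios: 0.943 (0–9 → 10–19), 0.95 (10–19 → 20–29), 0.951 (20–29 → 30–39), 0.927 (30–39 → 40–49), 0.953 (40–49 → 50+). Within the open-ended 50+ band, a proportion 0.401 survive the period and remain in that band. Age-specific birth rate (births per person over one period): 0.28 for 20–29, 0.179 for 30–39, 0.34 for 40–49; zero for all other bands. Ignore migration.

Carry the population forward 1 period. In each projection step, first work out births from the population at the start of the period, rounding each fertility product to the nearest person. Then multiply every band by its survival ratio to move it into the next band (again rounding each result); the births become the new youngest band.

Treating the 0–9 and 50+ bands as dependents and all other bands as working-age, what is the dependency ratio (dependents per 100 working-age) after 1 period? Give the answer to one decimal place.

69.6

After projecting period 1:
Births: 18100 * 0.28 = 5068, 4300 * 0.179 = 770, 13200 * 0.34 = 4488 ⇒ total 10326
10–19: 4000 * 0.943 = 3772
20–29: 10600 * 0.95 = 10070
30–39: 18100 * 0.951 = 17213
40–49: 4300 * 0.927 = 3986
50+: 13200 * 0.953 + 3700 * 0.401 = 12580 + 1484 = 14064
End of period: [10326, 3772, 10070, 17213, 3986, 14064]
Dependents (band 0–9 + band 50+) = 10326 + 14064 = 24390; working-age = 35041; ratio = 24390/35041 × 100 = 69.6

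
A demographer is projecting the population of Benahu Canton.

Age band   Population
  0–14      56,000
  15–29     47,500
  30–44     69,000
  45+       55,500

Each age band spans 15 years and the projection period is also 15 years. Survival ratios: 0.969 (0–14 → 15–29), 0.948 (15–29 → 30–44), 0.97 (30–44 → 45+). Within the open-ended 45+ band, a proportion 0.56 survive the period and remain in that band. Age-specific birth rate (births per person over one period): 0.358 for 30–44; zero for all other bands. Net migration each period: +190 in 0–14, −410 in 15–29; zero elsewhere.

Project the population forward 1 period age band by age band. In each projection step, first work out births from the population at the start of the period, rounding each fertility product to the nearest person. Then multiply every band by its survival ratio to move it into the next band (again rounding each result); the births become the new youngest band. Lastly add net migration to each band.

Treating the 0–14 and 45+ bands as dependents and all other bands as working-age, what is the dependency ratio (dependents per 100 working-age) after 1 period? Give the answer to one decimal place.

124.3

— Period 1 —
Births: 69000 * 0.358 = 24702
15–29: 56000 * 0.969 = 54264
30–44: 47500 * 0.948 = 45030
45+: 69000 * 0.97 + 55500 * 0.56 = 66930 + 31080 = 98010
Net migration: 0–14 + 190 → 24892; 15–29 − 410 → 53854
End of period: [24892, 53854, 45030, 98010]
Dependents (band 0–14 + band 45+) = 24892 + 98010 = 122902; working-age = 98884; ratio = 122902/98884 × 100 = 124.3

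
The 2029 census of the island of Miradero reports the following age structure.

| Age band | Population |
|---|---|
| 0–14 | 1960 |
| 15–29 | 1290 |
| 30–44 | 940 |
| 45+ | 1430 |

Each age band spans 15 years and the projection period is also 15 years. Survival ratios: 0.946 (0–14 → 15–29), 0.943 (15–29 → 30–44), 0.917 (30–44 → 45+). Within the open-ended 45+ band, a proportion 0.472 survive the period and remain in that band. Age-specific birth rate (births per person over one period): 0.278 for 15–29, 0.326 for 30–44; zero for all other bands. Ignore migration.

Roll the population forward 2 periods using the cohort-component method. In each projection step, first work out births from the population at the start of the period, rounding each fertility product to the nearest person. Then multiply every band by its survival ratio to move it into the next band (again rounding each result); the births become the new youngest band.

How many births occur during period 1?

665

— Period 1 —
Births: 1290 × 0.278 = 359  |  940 × 0.326 = 306 ⇒ total 665
15–29: 1960 × 0.946 = 1854
30–44: 1290 × 0.943 = 1216
45+: 940 × 0.917 + 1430 × 0.472 = 862 + 675 = 1537
Giving 665 / 1854 / 1216 / 1537.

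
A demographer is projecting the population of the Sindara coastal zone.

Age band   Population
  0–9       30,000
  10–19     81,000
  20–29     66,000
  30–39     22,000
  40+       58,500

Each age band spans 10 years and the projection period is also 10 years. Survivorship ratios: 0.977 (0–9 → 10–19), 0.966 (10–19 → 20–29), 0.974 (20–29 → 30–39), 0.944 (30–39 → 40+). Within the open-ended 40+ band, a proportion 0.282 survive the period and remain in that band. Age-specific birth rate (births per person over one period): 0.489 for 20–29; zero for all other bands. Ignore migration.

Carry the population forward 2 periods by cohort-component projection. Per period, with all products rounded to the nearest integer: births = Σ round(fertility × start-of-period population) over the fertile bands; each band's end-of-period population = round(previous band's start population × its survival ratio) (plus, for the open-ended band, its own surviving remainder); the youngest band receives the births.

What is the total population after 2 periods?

245512

— Period 1 —
Births: 66000 × 0.489 = 32274
10–19: 30000 × 0.977 = 29310
20–29: 81000 × 0.966 = 78246
30–39: 66000 × 0.974 = 64284
40+: 22000 × 0.944 + 58500 × 0.282 = 20768 + 16497 = 37265
→ [32274, 29310, 78246, 64284, 37265]
— Period 2 —
Births: 78246 × 0.489 = 38262
10–19: 32274 × 0.977 = 31532
20–29: 29310 × 0.966 = 28313
30–39: 78246 × 0.974 = 76212
40+: 64284 × 0.944 + 37265 × 0.282 = 60684 + 10509 = 71193
→ [38262, 31532, 28313, 76212, 71193]
Total after period 2: 38262 + 31532 + 28313 + 76212 + 71193 = 245512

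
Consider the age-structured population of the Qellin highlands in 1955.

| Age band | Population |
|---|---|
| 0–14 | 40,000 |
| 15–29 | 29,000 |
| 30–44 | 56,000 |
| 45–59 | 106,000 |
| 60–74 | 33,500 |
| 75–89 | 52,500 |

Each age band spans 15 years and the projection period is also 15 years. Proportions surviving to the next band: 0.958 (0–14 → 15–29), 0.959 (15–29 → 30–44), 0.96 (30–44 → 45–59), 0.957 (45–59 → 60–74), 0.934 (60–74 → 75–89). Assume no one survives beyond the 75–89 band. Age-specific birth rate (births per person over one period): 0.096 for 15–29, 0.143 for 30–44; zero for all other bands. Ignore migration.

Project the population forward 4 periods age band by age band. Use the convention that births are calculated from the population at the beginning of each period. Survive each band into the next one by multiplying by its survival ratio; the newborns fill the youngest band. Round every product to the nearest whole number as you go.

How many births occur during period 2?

7656

Let band 1 be 0–14 through band 6 = 75–89.
After projecting period 1:
Births: 29000 × 0.096 = 2784 ; 56000 × 0.143 = 8008 → total 10792
Band 2: 40000 × 0.958 = 38320
Band 3: 29000 × 0.959 = 27811
Band 4: 56000 × 0.96 = 53760
Band 5: 106000 × 0.957 = 101442
Band 6: 33500 × 0.934 = 31289
Population now: 0–14=10792, 15–29=38320, 30–44=27811, 45–59=53760, 60–74=101442, 75–89=31289
After projecting period 2:
Births: 38320 × 0.096 = 3679 ; 27811 × 0.143 = 3977 → total 7656
Band 2: 10792 × 0.958 = 10339
Band 3: 38320 × 0.959 = 36749
Band 4: 27811 × 0.96 = 26699
Band 5: 53760 × 0.957 = 51448
Band 6: 101442 × 0.934 = 94747
Population now: 0–14=7656, 15–29=10339, 30–44=36749, 45–59=26699, 60–74=51448, 75–89=94747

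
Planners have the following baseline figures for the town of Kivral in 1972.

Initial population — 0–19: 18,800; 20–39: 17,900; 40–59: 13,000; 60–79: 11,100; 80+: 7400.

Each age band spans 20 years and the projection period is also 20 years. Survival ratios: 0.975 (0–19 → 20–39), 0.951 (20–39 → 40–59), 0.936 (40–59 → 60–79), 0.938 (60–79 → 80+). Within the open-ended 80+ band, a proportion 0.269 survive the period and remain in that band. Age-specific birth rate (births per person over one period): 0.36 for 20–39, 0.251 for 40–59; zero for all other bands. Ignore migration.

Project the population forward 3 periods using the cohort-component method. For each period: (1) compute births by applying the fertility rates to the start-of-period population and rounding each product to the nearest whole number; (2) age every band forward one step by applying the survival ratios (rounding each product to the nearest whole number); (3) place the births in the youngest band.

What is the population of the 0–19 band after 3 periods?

(Bands numbered youngest = 1 to oldest = 5.)
Period 1.
Births: 17900 * 0.36 = 6444 ; 13000 * 0.251 = 3263 ⇒ total 9707
Band 2: 18800 * 0.975 = 18330
Band 3: 17900 * 0.951 = 17023
Band 4: 13000 * 0.936 = 12168
Band 5: 11100 * 0.938 + 7400 * 0.269 = 10412 + 1991 = 12403
End of period: [9707, 18330, 17023, 12168, 12403]
Period 2.
Births: 18330 * 0.36 = 6599 ; 17023 * 0.251 = 4273 ⇒ total 10872
Band 2: 9707 * 0.975 = 9464
Band 3: 18330 * 0.951 = 17432
Band 4: 17023 * 0.936 = 15934
Band 5: 12168 * 0.938 + 12403 * 0.269 = 11414 + 3336 = 14750
End of period: [10872, 9464, 17432, 15934, 14750]
Period 3.
Births: 9464 * 0.36 = 3407 ; 17432 * 0.251 = 4375 ⇒ total 7782
Band 2: 10872 * 0.975 = 10600
Band 3: 9464 * 0.951 = 9000
Band 4: 17432 * 0.936 = 16316
Band 5: 15934 * 0.938 + 14750 * 0.269 = 14946 + 3968 = 18914
End of period: [7782, 10600, 9000, 16316, 18914]

7782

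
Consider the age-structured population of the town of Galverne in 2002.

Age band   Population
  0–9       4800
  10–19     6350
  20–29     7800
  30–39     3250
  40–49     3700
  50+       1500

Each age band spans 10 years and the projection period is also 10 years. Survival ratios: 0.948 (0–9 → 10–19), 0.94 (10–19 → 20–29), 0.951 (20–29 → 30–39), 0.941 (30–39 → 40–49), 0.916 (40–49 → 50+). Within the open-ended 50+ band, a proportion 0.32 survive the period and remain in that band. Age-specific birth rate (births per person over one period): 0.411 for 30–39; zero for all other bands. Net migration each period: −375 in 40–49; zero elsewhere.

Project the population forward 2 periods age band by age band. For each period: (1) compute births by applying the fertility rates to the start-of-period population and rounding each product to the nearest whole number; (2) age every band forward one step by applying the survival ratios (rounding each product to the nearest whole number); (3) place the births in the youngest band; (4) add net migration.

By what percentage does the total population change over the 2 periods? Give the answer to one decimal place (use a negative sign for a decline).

-10.3

Period 1.
Births: 3250 × 0.411 = 1336
10–19: 4800 × 0.948 = 4550
20–29: 6350 × 0.94 = 5969
30–39: 7800 × 0.951 = 7418
40–49: 3250 × 0.941 = 3058
50+: 3700 × 0.916 + 1500 × 0.32 = 3389 + 480 = 3869
Net migration: 40–49 − 375 → 2683
→ [1336, 4550, 5969, 7418, 2683, 3869]
Period 2.
Births: 7418 × 0.411 = 3049
10–19: 1336 × 0.948 = 1267
20–29: 4550 × 0.94 = 4277
30–39: 5969 × 0.951 = 5677
40–49: 7418 × 0.941 = 6980
50+: 2683 × 0.916 + 3869 × 0.32 = 2458 + 1238 = 3696
Net migration: 40–49 − 375 → 6605
→ [3049, 1267, 4277, 5677, 6605, 3696]
Total: 27400 → 24571; change = -2829; percentage change = -10.3%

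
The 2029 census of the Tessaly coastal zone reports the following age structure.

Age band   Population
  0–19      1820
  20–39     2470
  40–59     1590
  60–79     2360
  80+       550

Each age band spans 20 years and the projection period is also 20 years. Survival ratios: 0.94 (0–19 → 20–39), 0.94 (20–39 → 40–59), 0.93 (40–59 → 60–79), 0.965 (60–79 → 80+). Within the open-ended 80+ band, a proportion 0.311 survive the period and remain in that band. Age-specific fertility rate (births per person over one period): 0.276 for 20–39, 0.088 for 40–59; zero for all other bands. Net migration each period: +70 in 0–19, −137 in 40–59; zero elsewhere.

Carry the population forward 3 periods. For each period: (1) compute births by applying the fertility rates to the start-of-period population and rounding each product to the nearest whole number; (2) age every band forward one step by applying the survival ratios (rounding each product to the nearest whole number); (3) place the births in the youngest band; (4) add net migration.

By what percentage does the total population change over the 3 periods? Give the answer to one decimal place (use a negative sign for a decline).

-34.2

Period 1:
Births: 2470 × 0.276 = 682 ; 1590 × 0.088 = 140 → 822
20–39: 1820 × 0.94 = 1711
40–59: 2470 × 0.94 = 2322
60–79: 1590 × 0.93 = 1479
80+: 2360 × 0.965 + 550 × 0.311 = 2277 + 171 = 2448
Net migration: 0–19 + 70 → 892; 40–59 − 137 → 2185
Giving 892 / 1711 / 2185 / 1479 / 2448.
Period 2:
Births: 1711 × 0.276 = 472 ; 2185 × 0.088 = 192 → 664
20–39: 892 × 0.94 = 838
40–59: 1711 × 0.94 = 1608
60–79: 2185 × 0.93 = 2032
80+: 1479 × 0.965 + 2448 × 0.311 = 1427 + 761 = 2188
Net migration: 0–19 + 70 → 734; 40–59 − 137 → 1471
Giving 734 / 838 / 1471 / 2032 / 2188.
Period 3:
Births: 838 × 0.276 = 231 ; 1471 × 0.088 = 129 → 360
20–39: 734 × 0.94 = 690
40–59: 838 × 0.94 = 788
60–79: 1471 × 0.93 = 1368
80+: 2032 × 0.965 + 2188 × 0.311 = 1961 + 680 = 2641
Net migration: 0–19 + 70 → 430; 40–59 − 137 → 651
Giving 430 / 690 / 651 / 1368 / 2641.
Total: 8790 → 5780; change = -3010; percentage change = -34.2%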